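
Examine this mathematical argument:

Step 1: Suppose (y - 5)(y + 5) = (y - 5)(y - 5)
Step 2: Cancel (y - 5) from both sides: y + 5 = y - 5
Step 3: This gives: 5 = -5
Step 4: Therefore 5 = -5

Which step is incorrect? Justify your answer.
Step 2: Cancel (y - 5) from both sides: y + 5 = y - 5

Step 2 cancels (y - 5) from both sides. This is only valid if (y - 5) ≠ 0, i.e., y ≠ 5. When y = 5, both sides equal zero regardless of the other factors. The correct approach requires considering y = 5 as a separate case.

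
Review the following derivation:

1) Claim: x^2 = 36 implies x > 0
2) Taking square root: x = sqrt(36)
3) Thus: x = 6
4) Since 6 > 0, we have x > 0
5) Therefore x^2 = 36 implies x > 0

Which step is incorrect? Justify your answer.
Step 2: Taking square root: x = sqrt(36)

Step 2 takes the square root and assumes the positive root only. The equation x^2 = 36 actually has two solutions: x = 6 and x = -6. The proof silently assumes x > 0 without justification, then uses this assumption to conclude x > 0, which is circular. The counterexample x = -6 shows the claim is false.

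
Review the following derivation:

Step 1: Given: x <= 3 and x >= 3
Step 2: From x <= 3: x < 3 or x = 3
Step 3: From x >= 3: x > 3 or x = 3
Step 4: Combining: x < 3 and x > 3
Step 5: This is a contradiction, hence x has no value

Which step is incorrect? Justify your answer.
Step 4: Combining: x < 3 and x > 3

Step 4 incorrectly combines the conditions. From x <= 3 and x >= 3, the intersection is x = 3. The error treats the 'or' cases as 'and' requirements. The correct conclusion is that x = 3 is the unique solution, not that no solution exists.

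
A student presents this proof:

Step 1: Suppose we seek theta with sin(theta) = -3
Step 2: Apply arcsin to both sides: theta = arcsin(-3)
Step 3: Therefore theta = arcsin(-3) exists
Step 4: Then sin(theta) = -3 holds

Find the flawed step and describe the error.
Step 2: Apply arcsin to both sides: theta = arcsin(-3)

Step 2 applies arcsin to -3. However, arcsin(x) is only defined for x in [-1, 1] because sin(theta) can only produce values in that range. Since |-3| > 1, arcsin(-3) is undefined. There is no angle whose sine equals -3.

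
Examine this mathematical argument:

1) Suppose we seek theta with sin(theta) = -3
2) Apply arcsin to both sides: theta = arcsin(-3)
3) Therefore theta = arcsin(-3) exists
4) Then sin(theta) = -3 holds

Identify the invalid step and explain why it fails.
Step 2: Apply arcsin to both sides: theta = arcsin(-3)

Step 2 applies arcsin to -3. However, arcsin(x) is only defined for x in [-1, 1] because sin(theta) can only produce values in that range. Since |-3| > 1, arcsin(-3) is undefined. There is no angle whose sine equals -3.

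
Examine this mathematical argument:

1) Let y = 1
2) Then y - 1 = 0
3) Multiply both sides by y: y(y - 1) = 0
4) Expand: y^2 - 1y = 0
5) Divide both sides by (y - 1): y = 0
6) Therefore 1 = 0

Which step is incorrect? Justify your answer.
Step 5: Divide both sides by (y - 1): y = 0

Step 5 divides both sides by (y - 1). However, since y = 1, we have (y - 1) = 0. Division by zero is undefined, making this step invalid.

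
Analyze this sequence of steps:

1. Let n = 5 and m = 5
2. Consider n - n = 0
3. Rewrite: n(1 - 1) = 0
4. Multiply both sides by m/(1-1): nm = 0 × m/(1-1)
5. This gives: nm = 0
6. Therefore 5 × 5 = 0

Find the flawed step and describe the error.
Step 4: Multiply both sides by m/(1-1): nm = 0 × m/(1-1)

Step 4 multiplies both sides by m/(1-1). However, 1-1 = 0, so this is multiplication by m/0, which is undefined. We cannot multiply by an undefined expression.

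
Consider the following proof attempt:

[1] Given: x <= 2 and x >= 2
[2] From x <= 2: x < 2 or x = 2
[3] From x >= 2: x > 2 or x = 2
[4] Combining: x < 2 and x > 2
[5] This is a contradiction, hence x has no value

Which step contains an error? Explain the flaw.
Step 4: Combining: x < 2 and x > 2

Step 4 incorrectly combines the conditions. From x <= 2 and x >= 2, the intersection is x = 2. The error treats the 'or' cases as 'and' requirements. The correct conclusion is that x = 2 is the unique solution, not that no solution exists.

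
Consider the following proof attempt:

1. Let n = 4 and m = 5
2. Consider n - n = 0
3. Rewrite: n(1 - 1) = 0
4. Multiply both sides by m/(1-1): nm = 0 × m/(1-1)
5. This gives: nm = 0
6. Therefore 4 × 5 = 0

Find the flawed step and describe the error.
Step 4: Multiply both sides by m/(1-1): nm = 0 × m/(1-1)

Step 4 multiplies both sides by m/(1-1). However, 1-1 = 0, so this is multiplication by m/0, which is undefined. We cannot multiply by an undefined expression.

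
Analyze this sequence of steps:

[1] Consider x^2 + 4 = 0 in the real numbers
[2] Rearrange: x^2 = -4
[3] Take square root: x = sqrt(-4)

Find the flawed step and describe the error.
Step 3: Take square root: x = sqrt(-4)

Step 3 takes the square root of -4, which is negative. In the real number system, the square root of a negative number is undefined. The equation x^2 + 4 = 0 has no real solutions. Square roots of negative numbers only exist in the complex numbers.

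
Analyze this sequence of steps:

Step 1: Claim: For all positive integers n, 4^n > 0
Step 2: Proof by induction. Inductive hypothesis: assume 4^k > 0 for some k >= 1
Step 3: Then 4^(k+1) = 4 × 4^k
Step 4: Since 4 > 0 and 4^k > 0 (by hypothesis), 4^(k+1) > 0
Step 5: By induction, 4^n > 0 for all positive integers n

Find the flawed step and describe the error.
Step 5: By induction, 4^n > 0 for all positive integers n

Step 5 concludes the proof by induction, but no base case was ever established. A valid induction proof requires: (1) a base case proving 4^1 > 0, and (2) an inductive step showing IF 4^k > 0 THEN 4^(k+1) > 0. Steps 2-4 correctly establish the inductive step, but without the base case the conclusion in step 5 does not follow.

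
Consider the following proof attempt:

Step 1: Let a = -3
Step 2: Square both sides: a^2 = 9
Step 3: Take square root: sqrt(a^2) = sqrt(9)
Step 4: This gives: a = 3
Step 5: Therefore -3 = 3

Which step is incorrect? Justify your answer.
Step 4: This gives: a = 3

Step 4 incorrectly states that sqrt(a^2) = a. The correct identity is sqrt(a^2) = |a|. Since a = -3 < 0, we have sqrt(a^2) = |-3| = 3, not a = -3.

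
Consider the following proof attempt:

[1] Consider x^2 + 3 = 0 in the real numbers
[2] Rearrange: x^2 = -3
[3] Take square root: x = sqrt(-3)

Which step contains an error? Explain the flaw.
Step 3: Take square root: x = sqrt(-3)

Step 3 takes the square root of -3, which is negative. In the real number system, the square root of a negative number is undefined. The equation x^2 + 3 = 0 has no real solutions. Square roots of negative numbers only exist in the complex numbers.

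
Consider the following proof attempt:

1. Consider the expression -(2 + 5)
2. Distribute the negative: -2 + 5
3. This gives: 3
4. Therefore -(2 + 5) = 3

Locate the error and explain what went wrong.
Step 2: Distribute the negative: -2 + 5

Step 2 incorrectly distributes the negative sign. The correct distribution is -(2 + 5) = -2 - 5 = -7. The negative must be applied to both terms, not just the first. The error treats -(2 + 5) as -2 + 5, which equals 3 instead of -7.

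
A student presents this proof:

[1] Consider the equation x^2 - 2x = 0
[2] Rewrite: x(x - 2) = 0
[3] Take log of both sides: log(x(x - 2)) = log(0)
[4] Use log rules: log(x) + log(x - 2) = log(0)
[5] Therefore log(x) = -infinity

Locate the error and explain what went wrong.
Step 3: Take log of both sides: log(x(x - 2)) = log(0)

Step 3 takes the logarithm of both sides, resulting in log(0) on the right side. The logarithm is only defined for positive numbers; log(0) is undefined (approaches negative infinity). This operation is invalid.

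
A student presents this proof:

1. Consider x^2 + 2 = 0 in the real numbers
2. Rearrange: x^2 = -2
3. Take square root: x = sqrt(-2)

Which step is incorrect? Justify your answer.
Step 3: Take square root: x = sqrt(-2)

Step 3 takes the square root of -2, which is negative. In the real number system, the square root of a negative number is undefined. The equation x^2 + 2 = 0 has no real solutions. Square roots of negative numbers only exist in the complex numbers.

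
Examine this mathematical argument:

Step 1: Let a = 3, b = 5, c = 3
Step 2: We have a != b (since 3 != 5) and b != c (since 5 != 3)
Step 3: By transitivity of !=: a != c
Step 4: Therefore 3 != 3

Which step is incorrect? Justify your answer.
Step 3: By transitivity of !=: a != c

Step 3 incorrectly applies transitivity to the '!=' relation. Transitivity states: if a R b and b R c, then a R c. However, '!=' is not transitive. Counterexample: 3 != 5 and 5 != 3, but 3 = 3 (both equal 3). Transitivity holds for relations like <, <=, =, but not for !=.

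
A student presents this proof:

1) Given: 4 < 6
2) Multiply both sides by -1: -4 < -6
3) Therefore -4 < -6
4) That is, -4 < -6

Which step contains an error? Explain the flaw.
Step 2: Multiply both sides by -1: -4 < -6

Step 2 multiplies both sides by -1 but fails to reverse the inequality sign. When multiplying (or dividing) an inequality by a negative number, the direction must be reversed. Since 4 < 6, we should get -4 > -6, i.e., -4 > -6.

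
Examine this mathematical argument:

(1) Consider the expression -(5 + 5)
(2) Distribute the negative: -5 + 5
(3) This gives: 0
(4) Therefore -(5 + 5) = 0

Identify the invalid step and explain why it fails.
Step 2: Distribute the negative: -5 + 5

Step 2 incorrectly distributes the negative sign. The correct distribution is -(5 + 5) = -5 - 5 = -10. The negative must be applied to both terms, not just the first. The error treats -(5 + 5) as -5 + 5, which equals 0 instead of -10.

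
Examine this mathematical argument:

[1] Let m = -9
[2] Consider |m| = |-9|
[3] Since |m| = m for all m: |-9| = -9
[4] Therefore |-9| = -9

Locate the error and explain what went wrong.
Step 3: Since |m| = m for all m: |-9| = -9

Step 3 incorrectly states that |m| = m for all m. The correct definition is |m| = m when m >= 0, and |m| = -m when m < 0. Since -9 < 0, we have |-9| = -(-9) = 9, not -9.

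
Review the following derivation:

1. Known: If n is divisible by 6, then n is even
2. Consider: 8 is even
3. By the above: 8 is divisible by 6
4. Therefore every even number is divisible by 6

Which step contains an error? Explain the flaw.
Step 3: By the above: 8 is divisible by 6

Step 3 commits the fallacy of affirming the consequent. The known fact 'divisible by 6 → even' does NOT imply 'even → divisible by 6'. That would be the converse, which is false. For example, 8 is even but 8 ÷ 6 = 1.33, which is not an integer.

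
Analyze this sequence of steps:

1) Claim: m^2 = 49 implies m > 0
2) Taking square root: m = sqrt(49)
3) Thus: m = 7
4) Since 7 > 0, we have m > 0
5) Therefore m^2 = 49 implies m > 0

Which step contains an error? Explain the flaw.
Step 2: Taking square root: m = sqrt(49)

Step 2 takes the square root and assumes the positive root only. The equation m^2 = 49 actually has two solutions: m = 7 and m = -7. The proof silently assumes m > 0 without justification, then uses this assumption to conclude m > 0, which is circular. The counterexample m = -7 shows the claim is false.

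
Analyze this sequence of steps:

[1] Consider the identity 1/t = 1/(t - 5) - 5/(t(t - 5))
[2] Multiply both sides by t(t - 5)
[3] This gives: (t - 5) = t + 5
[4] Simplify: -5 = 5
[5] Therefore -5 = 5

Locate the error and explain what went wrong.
Step 3: This gives: (t - 5) = t + 5

Step 3 makes a sign error when clearing denominators. Multiplying -5/(t(t - 5)) by t(t - 5) gives -5, not +5. The correct result is (t - 5) = t - 5, which is trivially true, not (t - 5) = t + 5. (Step 1 is a valid identity: 1/(t - 5) - 5/(t(t - 5)) = (t - 5)/(t(t - 5)) = 1/t.)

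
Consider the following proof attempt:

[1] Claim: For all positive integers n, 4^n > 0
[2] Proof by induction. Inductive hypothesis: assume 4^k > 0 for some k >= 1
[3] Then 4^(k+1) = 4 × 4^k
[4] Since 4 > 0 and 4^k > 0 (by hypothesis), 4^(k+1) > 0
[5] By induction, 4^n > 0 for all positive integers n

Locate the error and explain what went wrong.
Step 5: By induction, 4^n > 0 for all positive integers n

Step 5 concludes the proof by induction, but no base case was ever established. A valid induction proof requires: (1) a base case proving 4^1 > 0, and (2) an inductive step showing IF 4^k > 0 THEN 4^(k+1) > 0. Steps 2-4 correctly establish the inductive step, but without the base case the conclusion in step 5 does not follow.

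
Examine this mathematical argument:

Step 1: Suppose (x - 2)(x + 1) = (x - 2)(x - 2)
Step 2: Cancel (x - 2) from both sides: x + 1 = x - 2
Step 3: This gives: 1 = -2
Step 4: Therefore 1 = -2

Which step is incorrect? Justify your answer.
Step 2: Cancel (x - 2) from both sides: x + 1 = x - 2

Step 2 cancels (x - 2) from both sides. This is only valid if (x - 2) ≠ 0, i.e., x ≠ 2. When x = 2, both sides equal zero regardless of the other factors. The correct approach requires considering x = 2 as a separate case.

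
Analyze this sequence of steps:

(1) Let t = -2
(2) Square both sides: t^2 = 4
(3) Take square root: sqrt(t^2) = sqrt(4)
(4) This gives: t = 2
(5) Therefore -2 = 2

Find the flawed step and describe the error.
Step 4: This gives: t = 2

Step 4 incorrectly states that sqrt(t^2) = t. The correct identity is sqrt(t^2) = |t|. Since t = -2 < 0, we have sqrt(t^2) = |-2| = 2, not t = -2.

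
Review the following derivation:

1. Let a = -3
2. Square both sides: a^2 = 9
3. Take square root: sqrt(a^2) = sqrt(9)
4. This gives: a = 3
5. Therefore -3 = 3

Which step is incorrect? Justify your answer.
Step 4: This gives: a = 3

Step 4 incorrectly states that sqrt(a^2) = a. The correct identity is sqrt(a^2) = |a|. Since a = -3 < 0, we have sqrt(a^2) = |-3| = 3, not a = -3.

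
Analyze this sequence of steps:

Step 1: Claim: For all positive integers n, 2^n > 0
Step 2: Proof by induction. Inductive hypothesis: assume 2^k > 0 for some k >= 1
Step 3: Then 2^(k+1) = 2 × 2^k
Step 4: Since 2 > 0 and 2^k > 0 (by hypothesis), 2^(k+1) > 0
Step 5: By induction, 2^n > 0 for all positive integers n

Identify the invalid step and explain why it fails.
Step 5: By induction, 2^n > 0 for all positive integers n

Step 5 concludes the proof by induction, but no base case was ever established. A valid induction proof requires: (1) a base case proving 2^1 > 0, and (2) an inductive step showing IF 2^k > 0 THEN 2^(k+1) > 0. Steps 2-4 correctly establish the inductive step, but without the base case the conclusion in step 5 does not follow.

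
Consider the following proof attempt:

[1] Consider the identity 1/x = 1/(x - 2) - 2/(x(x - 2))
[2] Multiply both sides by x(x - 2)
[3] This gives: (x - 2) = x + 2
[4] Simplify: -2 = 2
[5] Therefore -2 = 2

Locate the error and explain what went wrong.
Step 3: This gives: (x - 2) = x + 2

Step 3 makes a sign error when clearing denominators. Multiplying -2/(x(x - 2)) by x(x - 2) gives -2, not +2. The correct result is (x - 2) = x - 2, which is trivially true, not (x - 2) = x + 2. (Step 1 is a valid identity: 1/(x - 2) - 2/(x(x - 2)) = (x - 2)/(x(x - 2)) = 1/x.)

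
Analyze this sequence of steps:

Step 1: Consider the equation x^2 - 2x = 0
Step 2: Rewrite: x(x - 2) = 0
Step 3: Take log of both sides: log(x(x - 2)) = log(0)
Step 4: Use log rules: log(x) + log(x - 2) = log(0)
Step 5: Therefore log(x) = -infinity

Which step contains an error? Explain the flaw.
Step 3: Take log of both sides: log(x(x - 2)) = log(0)

Step 3 takes the logarithm of both sides, resulting in log(0) on the right side. The logarithm is only defined for positive numbers; log(0) is undefined (approaches negative infinity). This operation is invalid.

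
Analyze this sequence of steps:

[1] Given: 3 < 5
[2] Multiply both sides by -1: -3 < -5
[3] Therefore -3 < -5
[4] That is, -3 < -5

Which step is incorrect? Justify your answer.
Step 2: Multiply both sides by -1: -3 < -5

Step 2 multiplies both sides by -1 but fails to reverse the inequality sign. When multiplying (or dividing) an inequality by a negative number, the direction must be reversed. Since 3 < 5, we should get -3 > -5, i.e., -3 > -5.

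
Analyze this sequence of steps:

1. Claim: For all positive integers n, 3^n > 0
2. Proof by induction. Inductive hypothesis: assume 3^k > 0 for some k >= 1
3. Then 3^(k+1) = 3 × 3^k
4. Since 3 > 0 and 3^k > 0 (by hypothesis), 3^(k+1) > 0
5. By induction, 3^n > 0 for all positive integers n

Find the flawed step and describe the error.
Step 5: By induction, 3^n > 0 for all positive integers n

Step 5 concludes the proof by induction, but no base case was ever established. A valid induction proof requires: (1) a base case proving 3^1 > 0, and (2) an inductive step showing IF 3^k > 0 THEN 3^(k+1) > 0. Steps 2-4 correctly establish the inductive step, but without the base case the conclusion in step 5 does not follow.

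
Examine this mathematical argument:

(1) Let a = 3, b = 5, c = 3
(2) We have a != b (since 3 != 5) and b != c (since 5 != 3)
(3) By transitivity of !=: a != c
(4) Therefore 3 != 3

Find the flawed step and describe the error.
Step 3: By transitivity of !=: a != c

Step 3 incorrectly applies transitivity to the '!=' relation. Transitivity states: if a R b and b R c, then a R c. However, '!=' is not transitive. Counterexample: 3 != 5 and 5 != 3, but 3 = 3 (both equal 3). Transitivity holds for relations like <, <=, =, but not for !=.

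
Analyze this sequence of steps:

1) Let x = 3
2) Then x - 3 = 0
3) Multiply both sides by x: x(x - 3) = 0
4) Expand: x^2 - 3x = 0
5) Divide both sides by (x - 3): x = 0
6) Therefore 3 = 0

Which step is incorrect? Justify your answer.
Step 5: Divide both sides by (x - 3): x = 0

Step 5 divides both sides by (x - 3). However, since x = 3, we have (x - 3) = 0. Division by zero is undefined, making this step invalid.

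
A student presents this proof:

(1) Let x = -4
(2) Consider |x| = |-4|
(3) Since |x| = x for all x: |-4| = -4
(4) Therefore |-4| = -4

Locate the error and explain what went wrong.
Step 3: Since |x| = x for all x: |-4| = -4

Step 3 incorrectly states that |x| = x for all x. The correct definition is |x| = x when x >= 0, and |x| = -x when x < 0. Since -4 < 0, we have |-4| = -(-4) = 4, not -4.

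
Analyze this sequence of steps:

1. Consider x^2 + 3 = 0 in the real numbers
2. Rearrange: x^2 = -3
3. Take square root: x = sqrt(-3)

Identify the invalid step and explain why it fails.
Step 3: Take square root: x = sqrt(-3)

Step 3 takes the square root of -3, which is negative. In the real number system, the square root of a negative number is undefined. The equation x^2 + 3 = 0 has no real solutions. Square roots of negative numbers only exist in the complex numbers.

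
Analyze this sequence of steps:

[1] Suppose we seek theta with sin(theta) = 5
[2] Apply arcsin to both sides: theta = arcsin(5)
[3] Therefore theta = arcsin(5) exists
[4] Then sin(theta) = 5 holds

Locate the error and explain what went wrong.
Step 2: Apply arcsin to both sides: theta = arcsin(5)

Step 2 applies arcsin to 5. However, arcsin(x) is only defined for x in [-1, 1] because sin(theta) can only produce values in that range. Since |5| > 1, arcsin(5) is undefined. There is no angle whose sine equals 5.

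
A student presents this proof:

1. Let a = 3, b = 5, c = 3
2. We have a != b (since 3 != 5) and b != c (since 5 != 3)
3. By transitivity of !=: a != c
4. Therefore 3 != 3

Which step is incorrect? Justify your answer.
Step 3: By transitivity of !=: a != c

Step 3 incorrectly applies transitivity to the '!=' relation. Transitivity states: if a R b and b R c, then a R c. However, '!=' is not transitive. Counterexample: 3 != 5 and 5 != 3, but 3 = 3 (both equal 3). Transitivity holds for relations like <, <=, =, but not for !=.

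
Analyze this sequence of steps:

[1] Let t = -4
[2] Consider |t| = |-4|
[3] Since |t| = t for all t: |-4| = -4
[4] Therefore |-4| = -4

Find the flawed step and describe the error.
Step 3: Since |t| = t for all t: |-4| = -4

Step 3 incorrectly states that |t| = t for all t. The correct definition is |t| = t when t >= 0, and |t| = -t when t < 0. Since -4 < 0, we have |-4| = -(-4) = 4, not -4.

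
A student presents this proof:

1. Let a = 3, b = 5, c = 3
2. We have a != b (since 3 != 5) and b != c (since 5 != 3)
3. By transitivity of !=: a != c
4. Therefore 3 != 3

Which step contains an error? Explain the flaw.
Step 3: By transitivity of !=: a != c

Step 3 incorrectly applies transitivity to the '!=' relation. Transitivity states: if a R b and b R c, then a R c. However, '!=' is not transitive. Counterexample: 3 != 5 and 5 != 3, but 3 = 3 (both equal 3). Transitivity holds for relations like <, <=, =, but not for !=.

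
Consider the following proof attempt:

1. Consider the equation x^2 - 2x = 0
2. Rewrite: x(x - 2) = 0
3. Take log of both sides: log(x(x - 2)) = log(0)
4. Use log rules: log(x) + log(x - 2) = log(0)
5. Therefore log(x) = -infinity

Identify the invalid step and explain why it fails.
Step 3: Take log of both sides: log(x(x - 2)) = log(0)

Step 3 takes the logarithm of both sides, resulting in log(0) on the right side. The logarithm is only defined for positive numbers; log(0) is undefined (approaches negative infinity). This operation is invalid.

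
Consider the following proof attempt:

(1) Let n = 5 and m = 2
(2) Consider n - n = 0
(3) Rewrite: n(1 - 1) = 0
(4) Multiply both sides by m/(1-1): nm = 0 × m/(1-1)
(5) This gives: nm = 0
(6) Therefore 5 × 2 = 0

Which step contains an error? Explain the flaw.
Step 4: Multiply both sides by m/(1-1): nm = 0 × m/(1-1)

Step 4 multiplies both sides by m/(1-1). However, 1-1 = 0, so this is multiplication by m/0, which is undefined. We cannot multiply by an undefined expression.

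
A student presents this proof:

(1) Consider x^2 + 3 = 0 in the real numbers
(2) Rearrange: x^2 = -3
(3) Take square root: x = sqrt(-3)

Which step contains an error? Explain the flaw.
Step 3: Take square root: x = sqrt(-3)

Step 3 takes the square root of -3, which is negative. In the real number system, the square root of a negative number is undefined. The equation x^2 + 3 = 0 has no real solutions. Square roots of negative numbers only exist in the complex numbers.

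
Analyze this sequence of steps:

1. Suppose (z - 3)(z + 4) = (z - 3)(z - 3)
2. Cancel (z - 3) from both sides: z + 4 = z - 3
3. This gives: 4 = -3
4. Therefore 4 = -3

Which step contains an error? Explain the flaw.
Step 2: Cancel (z - 3) from both sides: z + 4 = z - 3

Step 2 cancels (z - 3) from both sides. This is only valid if (z - 3) ≠ 0, i.e., z ≠ 3. When z = 3, both sides equal zero regardless of the other factors. The correct approach requires considering z = 3 as a separate case.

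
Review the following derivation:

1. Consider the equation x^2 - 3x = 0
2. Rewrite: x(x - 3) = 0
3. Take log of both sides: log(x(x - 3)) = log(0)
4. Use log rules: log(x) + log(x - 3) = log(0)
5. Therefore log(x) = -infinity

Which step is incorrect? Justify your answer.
Step 3: Take log of both sides: log(x(x - 3)) = log(0)

Step 3 takes the logarithm of both sides, resulting in log(0) on the right side. The logarithm is only defined for positive numbers; log(0) is undefined (approaches negative infinity). This operation is invalid.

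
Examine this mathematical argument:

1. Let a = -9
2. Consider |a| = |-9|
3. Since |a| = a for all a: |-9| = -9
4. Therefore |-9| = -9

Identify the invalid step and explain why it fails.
Step 3: Since |a| = a for all a: |-9| = -9

Step 3 incorrectly states that |a| = a for all a. The correct definition is |a| = a when a >= 0, and |a| = -a when a < 0. Since -9 < 0, we have |-9| = -(-9) = 9, not -9.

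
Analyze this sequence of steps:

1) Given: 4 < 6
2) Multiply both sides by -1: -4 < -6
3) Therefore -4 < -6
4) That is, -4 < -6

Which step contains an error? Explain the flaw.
Step 2: Multiply both sides by -1: -4 < -6

Step 2 multiplies both sides by -1 but fails to reverse the inequality sign. When multiplying (or dividing) an inequality by a negative number, the direction must be reversed. Since 4 < 6, we should get -4 > -6, i.e., -4 > -6.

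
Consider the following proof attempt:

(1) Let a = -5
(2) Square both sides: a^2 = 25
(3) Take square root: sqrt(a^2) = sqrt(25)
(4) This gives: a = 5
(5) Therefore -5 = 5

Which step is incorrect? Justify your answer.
Step 4: This gives: a = 5

Step 4 incorrectly states that sqrt(a^2) = a. The correct identity is sqrt(a^2) = |a|. Since a = -5 < 0, we have sqrt(a^2) = |-5| = 5, not a = -5.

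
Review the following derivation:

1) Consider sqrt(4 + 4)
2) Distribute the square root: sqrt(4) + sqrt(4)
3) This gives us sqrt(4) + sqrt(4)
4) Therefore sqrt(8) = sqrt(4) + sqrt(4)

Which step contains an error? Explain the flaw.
Step 2: Distribute the square root: sqrt(4) + sqrt(4)

Step 2 incorrectly 'distributes' the square root over addition. The square root function does not distribute: sqrt(a + b) ≠ sqrt(a) + sqrt(b). In fact, sqrt(4 + 4) = sqrt(8) ≈ 2.8284, while sqrt(4) + sqrt(4) ≈ 4.0000.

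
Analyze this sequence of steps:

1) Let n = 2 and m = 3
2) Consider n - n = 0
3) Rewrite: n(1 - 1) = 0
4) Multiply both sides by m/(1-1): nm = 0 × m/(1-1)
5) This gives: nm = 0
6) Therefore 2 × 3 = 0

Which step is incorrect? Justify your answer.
Step 4: Multiply both sides by m/(1-1): nm = 0 × m/(1-1)

Step 4 multiplies both sides by m/(1-1). However, 1-1 = 0, so this is multiplication by m/0, which is undefined. We cannot multiply by an undefined expression.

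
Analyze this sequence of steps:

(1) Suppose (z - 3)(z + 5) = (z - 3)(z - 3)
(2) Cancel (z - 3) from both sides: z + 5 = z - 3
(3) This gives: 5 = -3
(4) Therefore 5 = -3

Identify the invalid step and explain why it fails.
Step 2: Cancel (z - 3) from both sides: z + 5 = z - 3

Step 2 cancels (z - 3) from both sides. This is only valid if (z - 3) ≠ 0, i.e., z ≠ 3. When z = 3, both sides equal zero regardless of the other factors. The correct approach requires considering z = 3 as a separate case.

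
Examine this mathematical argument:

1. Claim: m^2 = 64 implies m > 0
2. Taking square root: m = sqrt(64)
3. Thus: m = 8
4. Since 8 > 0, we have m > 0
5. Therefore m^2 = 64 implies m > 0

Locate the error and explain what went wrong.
Step 2: Taking square root: m = sqrt(64)

Step 2 takes the square root and assumes the positive root only. The equation m^2 = 64 actually has two solutions: m = 8 and m = -8. The proof silently assumes m > 0 without justification, then uses this assumption to conclude m > 0, which is circular. The counterexample m = -8 shows the claim is false.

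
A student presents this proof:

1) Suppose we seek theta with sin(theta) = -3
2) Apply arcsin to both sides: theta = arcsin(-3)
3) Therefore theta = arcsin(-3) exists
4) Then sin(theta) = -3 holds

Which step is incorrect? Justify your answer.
Step 2: Apply arcsin to both sides: theta = arcsin(-3)

Step 2 applies arcsin to -3. However, arcsin(x) is only defined for x in [-1, 1] because sin(theta) can only produce values in that range. Since |-3| > 1, arcsin(-3) is undefined. There is no angle whose sine equals -3.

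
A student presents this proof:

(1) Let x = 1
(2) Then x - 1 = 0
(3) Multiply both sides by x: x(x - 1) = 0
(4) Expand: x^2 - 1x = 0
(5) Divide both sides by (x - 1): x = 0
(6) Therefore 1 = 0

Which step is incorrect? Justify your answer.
Step 5: Divide both sides by (x - 1): x = 0

Step 5 divides both sides by (x - 1). However, since x = 1, we have (x - 1) = 0. Division by zero is undefined, making this step invalid.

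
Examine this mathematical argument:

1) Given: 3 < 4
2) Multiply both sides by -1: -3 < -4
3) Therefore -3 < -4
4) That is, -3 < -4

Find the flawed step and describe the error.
Step 2: Multiply both sides by -1: -3 < -4

Step 2 multiplies both sides by -1 but fails to reverse the inequality sign. When multiplying (or dividing) an inequality by a negative number, the direction must be reversed. Since 3 < 4, we should get -3 > -4, i.e., -3 > -4.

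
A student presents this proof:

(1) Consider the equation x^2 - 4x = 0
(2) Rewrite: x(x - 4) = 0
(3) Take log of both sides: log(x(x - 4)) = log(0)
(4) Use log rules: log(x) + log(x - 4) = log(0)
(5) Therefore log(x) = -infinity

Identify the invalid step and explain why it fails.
Step 3: Take log of both sides: log(x(x - 4)) = log(0)

Step 3 takes the logarithm of both sides, resulting in log(0) on the right side. The logarithm is only defined for positive numbers; log(0) is undefined (approaches negative infinity). This operation is invalid.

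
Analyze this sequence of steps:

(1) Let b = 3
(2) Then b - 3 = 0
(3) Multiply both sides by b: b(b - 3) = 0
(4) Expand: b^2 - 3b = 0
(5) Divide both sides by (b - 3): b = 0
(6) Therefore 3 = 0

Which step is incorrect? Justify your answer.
Step 5: Divide both sides by (b - 3): b = 0

Step 5 divides both sides by (b - 3). However, since b = 3, we have (b - 3) = 0. Division by zero is undefined, making this step invalid.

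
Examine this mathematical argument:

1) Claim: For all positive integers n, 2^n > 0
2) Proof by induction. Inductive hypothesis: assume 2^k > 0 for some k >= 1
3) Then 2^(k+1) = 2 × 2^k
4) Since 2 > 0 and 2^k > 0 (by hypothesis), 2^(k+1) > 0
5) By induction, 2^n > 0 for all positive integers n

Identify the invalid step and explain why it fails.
Step 5: By induction, 2^n > 0 for all positive integers n

Step 5 concludes the proof by induction, but no base case was ever established. A valid induction proof requires: (1) a base case proving 2^1 > 0, and (2) an inductive step showing IF 2^k > 0 THEN 2^(k+1) > 0. Steps 2-4 correctly establish the inductive step, but without the base case the conclusion in step 5 does not follow.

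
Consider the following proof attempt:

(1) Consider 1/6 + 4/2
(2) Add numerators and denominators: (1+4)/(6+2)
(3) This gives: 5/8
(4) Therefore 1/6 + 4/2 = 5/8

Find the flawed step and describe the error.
Step 2: Add numerators and denominators: (1+4)/(6+2)

Step 2 incorrectly adds fractions by separately adding numerators and denominators. This is wrong. The correct method requires a common denominator: 1/6 + 4/2 = (1×2 + 4×6)/(6×2) = 26/12 = 13/6. The method used gives 5/8, which is different.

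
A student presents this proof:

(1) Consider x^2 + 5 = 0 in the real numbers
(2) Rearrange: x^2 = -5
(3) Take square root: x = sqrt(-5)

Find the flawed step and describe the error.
Step 3: Take square root: x = sqrt(-5)

Step 3 takes the square root of -5, which is negative. In the real number system, the square root of a negative number is undefined. The equation x^2 + 5 = 0 has no real solutions. Square roots of negative numbers only exist in the complex numbers.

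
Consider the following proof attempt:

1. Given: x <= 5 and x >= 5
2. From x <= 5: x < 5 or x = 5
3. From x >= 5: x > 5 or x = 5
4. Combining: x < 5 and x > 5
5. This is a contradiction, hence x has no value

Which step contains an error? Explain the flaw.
Step 4: Combining: x < 5 and x > 5

Step 4 incorrectly combines the conditions. From x <= 5 and x >= 5, the intersection is x = 5. The error treats the 'or' cases as 'and' requirements. The correct conclusion is that x = 5 is the unique solution, not that no solution exists.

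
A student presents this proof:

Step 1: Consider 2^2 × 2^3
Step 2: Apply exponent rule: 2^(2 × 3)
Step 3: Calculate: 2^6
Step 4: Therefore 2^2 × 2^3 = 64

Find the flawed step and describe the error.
Step 2: Apply exponent rule: 2^(2 × 3)

Step 2 incorrectly states that a^b × a^c = a^(b×c). The correct rule is a^b × a^c = a^(b+c). The actual value is 2^2 × 2^3 = 2^5 = 32, not 2^6 = 64.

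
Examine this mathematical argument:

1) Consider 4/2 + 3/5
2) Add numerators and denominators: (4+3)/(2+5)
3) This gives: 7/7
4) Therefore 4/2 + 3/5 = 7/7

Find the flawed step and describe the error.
Step 2: Add numerators and denominators: (4+3)/(2+5)

Step 2 incorrectly adds fractions by separately adding numerators and denominators. This is wrong. The correct method requires a common denominator: 4/2 + 3/5 = (4×5 + 3×2)/(2×5) = 26/10 = 13/5. The method used gives 7/7, which is different.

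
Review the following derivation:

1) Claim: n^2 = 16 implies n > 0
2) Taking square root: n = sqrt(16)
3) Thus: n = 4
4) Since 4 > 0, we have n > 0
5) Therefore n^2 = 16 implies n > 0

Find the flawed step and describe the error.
Step 2: Taking square root: n = sqrt(16)

Step 2 takes the square root and assumes the positive root only. The equation n^2 = 16 actually has two solutions: n = 4 and n = -4. The proof silently assumes n > 0 without justification, then uses this assumption to conclude n > 0, which is circular. The counterexample n = -4 shows the claim is false.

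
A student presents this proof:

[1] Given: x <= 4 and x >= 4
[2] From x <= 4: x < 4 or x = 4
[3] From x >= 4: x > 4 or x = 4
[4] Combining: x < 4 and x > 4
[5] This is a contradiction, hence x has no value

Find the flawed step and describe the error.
Step 4: Combining: x < 4 and x > 4

Step 4 incorrectly combines the conditions. From x <= 4 and x >= 4, the intersection is x = 4. The error treats the 'or' cases as 'and' requirements. The correct conclusion is that x = 4 is the unique solution, not that no solution exists.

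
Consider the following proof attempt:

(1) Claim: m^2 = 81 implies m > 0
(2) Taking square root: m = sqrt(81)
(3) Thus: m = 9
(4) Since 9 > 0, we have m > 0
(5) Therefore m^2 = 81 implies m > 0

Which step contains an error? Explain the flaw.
Step 2: Taking square root: m = sqrt(81)

Step 2 takes the square root and assumes the positive root only. The equation m^2 = 81 actually has two solutions: m = 9 and m = -9. The proof silently assumes m > 0 without justification, then uses this assumption to conclude m > 0, which is circular. The counterexample m = -9 shows the claim is false.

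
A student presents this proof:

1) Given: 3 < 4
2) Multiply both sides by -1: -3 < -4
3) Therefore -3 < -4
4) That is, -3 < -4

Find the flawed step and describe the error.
Step 2: Multiply both sides by -1: -3 < -4

Step 2 multiplies both sides by -1 but fails to reverse the inequality sign. When multiplying (or dividing) an inequality by a negative number, the direction must be reversed. Since 3 < 4, we should get -3 > -4, i.e., -3 > -4.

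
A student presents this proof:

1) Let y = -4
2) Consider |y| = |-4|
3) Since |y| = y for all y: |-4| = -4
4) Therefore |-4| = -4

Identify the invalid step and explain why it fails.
Step 3: Since |y| = y for all y: |-4| = -4

Step 3 incorrectly states that |y| = y for all y. The correct definition is |y| = y when y >= 0, and |y| = -y when y < 0. Since -4 < 0, we have |-4| = -(-4) = 4, not -4.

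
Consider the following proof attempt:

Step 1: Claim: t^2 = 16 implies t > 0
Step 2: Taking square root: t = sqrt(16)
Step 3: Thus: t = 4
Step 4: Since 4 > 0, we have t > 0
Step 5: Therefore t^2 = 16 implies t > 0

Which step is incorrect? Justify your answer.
Step 2: Taking square root: t = sqrt(16)

Step 2 takes the square root and assumes the positive root only. The equation t^2 = 16 actually has two solutions: t = 4 and t = -4. The proof silently assumes t > 0 without justification, then uses this assumption to conclude t > 0, which is circular. The counterexample t = -4 shows the claim is false.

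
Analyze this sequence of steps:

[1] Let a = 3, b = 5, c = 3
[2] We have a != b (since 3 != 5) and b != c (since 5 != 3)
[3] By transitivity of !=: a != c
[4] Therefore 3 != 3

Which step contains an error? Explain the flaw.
Step 3: By transitivity of !=: a != c

Step 3 incorrectly applies transitivity to the '!=' relation. Transitivity states: if a R b and b R c, then a R c. However, '!=' is not transitive. Counterexample: 3 != 5 and 5 != 3, but 3 = 3 (both equal 3). Transitivity holds for relations like <, <=, =, but not for !=.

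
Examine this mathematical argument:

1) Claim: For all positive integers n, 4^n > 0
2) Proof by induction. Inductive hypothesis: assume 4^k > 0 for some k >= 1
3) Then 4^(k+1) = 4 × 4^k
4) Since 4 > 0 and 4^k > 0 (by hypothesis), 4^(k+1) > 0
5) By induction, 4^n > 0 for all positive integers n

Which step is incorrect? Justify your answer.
Step 5: By induction, 4^n > 0 for all positive integers n

Step 5 concludes the proof by induction, but no base case was ever established. A valid induction proof requires: (1) a base case proving 4^1 > 0, and (2) an inductive step showing IF 4^k > 0 THEN 4^(k+1) > 0. Steps 2-4 correctly establish the inductive step, but without the base case the conclusion in step 5 does not follow.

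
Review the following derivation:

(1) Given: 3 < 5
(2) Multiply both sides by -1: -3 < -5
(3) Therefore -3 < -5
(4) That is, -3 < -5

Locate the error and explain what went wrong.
Step 2: Multiply both sides by -1: -3 < -5

Step 2 multiplies both sides by -1 but fails to reverse the inequality sign. When multiplying (or dividing) an inequality by a negative number, the direction must be reversed. Since 3 < 5, we should get -3 > -5, i.e., -3 > -5.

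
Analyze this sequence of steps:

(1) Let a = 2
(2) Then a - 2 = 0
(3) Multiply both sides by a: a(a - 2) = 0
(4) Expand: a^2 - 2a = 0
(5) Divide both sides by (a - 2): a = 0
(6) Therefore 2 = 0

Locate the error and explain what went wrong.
Step 5: Divide both sides by (a - 2): a = 0

Step 5 divides both sides by (a - 2). However, since a = 2, we have (a - 2) = 0. Division by zero is undefined, making this step invalid.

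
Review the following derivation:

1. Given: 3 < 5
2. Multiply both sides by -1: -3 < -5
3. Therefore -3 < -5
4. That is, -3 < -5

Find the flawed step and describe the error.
Step 2: Multiply both sides by -1: -3 < -5

Step 2 multiplies both sides by -1 but fails to reverse the inequality sign. When multiplying (or dividing) an inequality by a negative number, the direction must be reversed. Since 3 < 5, we should get -3 > -5, i.e., -3 > -5.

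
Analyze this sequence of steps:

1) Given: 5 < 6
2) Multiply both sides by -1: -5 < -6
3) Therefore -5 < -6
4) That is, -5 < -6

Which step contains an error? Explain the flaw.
Step 2: Multiply both sides by -1: -5 < -6

Step 2 multiplies both sides by -1 but fails to reverse the inequality sign. When multiplying (or dividing) an inequality by a negative number, the direction must be reversed. Since 5 < 6, we should get -5 > -6, i.e., -5 > -6.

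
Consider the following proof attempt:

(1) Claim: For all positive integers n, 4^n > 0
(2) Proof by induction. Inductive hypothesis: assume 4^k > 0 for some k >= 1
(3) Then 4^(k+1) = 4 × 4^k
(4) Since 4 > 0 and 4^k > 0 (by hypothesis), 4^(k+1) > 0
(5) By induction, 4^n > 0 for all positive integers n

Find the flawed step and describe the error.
Step 5: By induction, 4^n > 0 for all positive integers n

Step 5 concludes the proof by induction, but no base case was ever established. A valid induction proof requires: (1) a base case proving 4^1 > 0, and (2) an inductive step showing IF 4^k > 0 THEN 4^(k+1) > 0. Steps 2-4 correctly establish the inductive step, but without the base case the conclusion in step 5 does not follow.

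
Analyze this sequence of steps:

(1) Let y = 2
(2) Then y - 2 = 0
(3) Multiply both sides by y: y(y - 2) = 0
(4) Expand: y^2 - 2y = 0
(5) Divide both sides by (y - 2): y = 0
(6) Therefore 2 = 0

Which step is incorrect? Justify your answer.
Step 5: Divide both sides by (y - 2): y = 0

Step 5 divides both sides by (y - 2). However, since y = 2, we have (y - 2) = 0. Division by zero is undefined, making this step invalid.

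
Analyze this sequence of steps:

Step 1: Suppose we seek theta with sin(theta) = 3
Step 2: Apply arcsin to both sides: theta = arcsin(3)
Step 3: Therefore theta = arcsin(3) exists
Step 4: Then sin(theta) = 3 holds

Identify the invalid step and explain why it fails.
Step 2: Apply arcsin to both sides: theta = arcsin(3)

Step 2 applies arcsin to 3. However, arcsin(x) is only defined for x in [-1, 1] because sin(theta) can only produce values in that range. Since |3| > 1, arcsin(3) is undefined. There is no angle whose sine equals 3.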